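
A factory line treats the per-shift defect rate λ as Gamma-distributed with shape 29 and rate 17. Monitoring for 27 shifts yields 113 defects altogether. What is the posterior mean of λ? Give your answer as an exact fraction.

Total count 113 over total exposure 27 shifts.
The Gamma prior is conjugate for the Poisson rate, so λ | data ~ Gamma(29+113, 17+27) = Gamma(142, 44).
Posterior mean = α'/β' = 142/44 = 71/22.

71/22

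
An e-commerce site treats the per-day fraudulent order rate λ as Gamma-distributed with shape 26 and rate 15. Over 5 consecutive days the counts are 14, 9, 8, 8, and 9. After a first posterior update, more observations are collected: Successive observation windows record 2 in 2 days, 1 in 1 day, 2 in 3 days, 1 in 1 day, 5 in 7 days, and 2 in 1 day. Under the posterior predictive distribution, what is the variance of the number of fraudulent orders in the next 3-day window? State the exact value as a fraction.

Total count: 14 + 9 + 8 + 8 + 9 = 48.
Total exposure: 5 days.
After the first batch: Gamma(26 + 48, 15 + 5) = Gamma(74, 20).
Total count: 2 + 1 + 2 + 1 + 5 + 2 = 13.
Total exposure: 2 + 1 + 3 + 1 + 7 + 1 = 15 days.
After the second batch: Gamma(74 + 13, 20 + 15) = Gamma(87, 35).
The posterior predictive for a window of length T is Negative Binomial with variance T·α'·(β'+T)/β'² = 3·87·38/1225 = 9918/1225.

9918/1225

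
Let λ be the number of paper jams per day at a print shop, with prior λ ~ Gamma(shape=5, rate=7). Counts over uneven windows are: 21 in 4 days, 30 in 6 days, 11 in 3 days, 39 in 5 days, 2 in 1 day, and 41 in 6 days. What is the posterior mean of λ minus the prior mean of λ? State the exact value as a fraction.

Total count: 21 + 30 + 11 + 39 + 2 + 41 = 144.
Total exposure: 4 + 6 + 3 + 5 + 1 + 6 = 25 days.
Conjugate update: add total count to the shape and total exposure to the rate, giving Gamma(149, 32).
Posterior mean = 149/32 = 149/32; prior mean = 5/7 = 5/7. Difference = 149/32 − 5/7 = 883/224.

883/224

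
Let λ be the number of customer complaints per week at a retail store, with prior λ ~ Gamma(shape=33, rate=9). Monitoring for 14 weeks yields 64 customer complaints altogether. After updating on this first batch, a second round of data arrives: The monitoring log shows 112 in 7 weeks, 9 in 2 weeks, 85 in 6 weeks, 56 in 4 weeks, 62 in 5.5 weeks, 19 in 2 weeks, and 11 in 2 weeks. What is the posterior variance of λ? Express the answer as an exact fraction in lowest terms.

1804/10609

Total count 64 over total exposure 14 weeks.
After the first batch: Gamma(33 + 64, 9 + 14) = Gamma(97, 23).
Total count: 112 + 9 + 85 + 56 + 62 + 19 + 11 = 354.
Total exposure: 7 + 2 + 6 + 4 + 5.5 + 2 + 2 = 28.5 weeks.
After the second batch: Gamma(97 + 354, 23 + 28.5) = Gamma(451, 103/2).
Posterior variance = α'/β'² = 451/(10609/4) = 1804/10609.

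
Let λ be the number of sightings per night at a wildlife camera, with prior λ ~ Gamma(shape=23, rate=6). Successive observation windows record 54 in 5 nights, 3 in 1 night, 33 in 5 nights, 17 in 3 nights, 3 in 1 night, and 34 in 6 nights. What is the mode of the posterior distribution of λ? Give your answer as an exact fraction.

166/27

Total count: 54 + 3 + 33 + 17 + 3 + 34 = 144.
Total exposure: 5 + 1 + 5 + 3 + 1 + 6 = 21 nights.
Posterior: α' = 23 + 144 = 167, β' = 6 + 21 = 27.
Posterior mode = (α'−1)/β' = 166/27.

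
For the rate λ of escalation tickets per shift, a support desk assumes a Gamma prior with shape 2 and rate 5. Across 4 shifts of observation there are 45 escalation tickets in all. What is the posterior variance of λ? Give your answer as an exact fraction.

Total count 45 over total exposure 4 shifts.
Posterior: α' = 2 + 45 = 47, β' = 5 + 4 = 9.
Posterior variance = α'/β'² = 47/81.

47/81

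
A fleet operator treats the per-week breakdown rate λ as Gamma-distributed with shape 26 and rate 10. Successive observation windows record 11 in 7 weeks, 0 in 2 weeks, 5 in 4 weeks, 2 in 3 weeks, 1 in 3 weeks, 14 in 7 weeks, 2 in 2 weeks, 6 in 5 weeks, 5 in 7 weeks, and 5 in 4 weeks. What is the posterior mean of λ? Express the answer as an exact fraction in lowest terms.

Total count: 11 + 0 + 5 + 2 + 1 + 14 + 2 + 6 + 5 + 5 = 51.
Total exposure: 7 + 2 + 4 + 3 + 3 + 7 + 2 + 5 + 7 + 4 = 44 weeks.
Posterior: α' = 26 + 51 = 77, β' = 10 + 44 = 54.
Posterior mean = α'/β' = 77/54.

77/54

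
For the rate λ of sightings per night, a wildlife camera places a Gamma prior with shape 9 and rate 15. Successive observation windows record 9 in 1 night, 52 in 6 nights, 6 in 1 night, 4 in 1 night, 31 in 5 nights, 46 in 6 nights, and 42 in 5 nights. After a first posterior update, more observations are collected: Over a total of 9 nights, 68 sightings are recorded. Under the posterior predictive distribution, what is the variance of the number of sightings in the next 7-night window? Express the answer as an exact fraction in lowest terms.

Total count: 9 + 52 + 6 + 4 + 31 + 46 + 42 = 190.
Total exposure: 1 + 6 + 1 + 1 + 5 + 6 + 5 = 25 nights.
After the first batch: Gamma(9 + 190, 15 + 25) = Gamma(199, 40).
Total count 68 over total exposure 9 nights.
After the second batch: Gamma(199 + 68, 40 + 9) = Gamma(267, 49).
The posterior predictive for a window of length T is Negative Binomial with variance T·α'·(β'+T)/β'² = 7·267·56/2401 = 2136/49.

2136/49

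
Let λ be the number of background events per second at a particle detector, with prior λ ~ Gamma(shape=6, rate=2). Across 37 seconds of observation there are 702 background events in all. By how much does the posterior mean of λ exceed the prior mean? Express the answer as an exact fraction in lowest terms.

197/13

Total count 702 over total exposure 37 seconds.
By Gamma–Poisson conjugacy, the posterior is Gamma(α + Σx, β + Σt) = Gamma(6 + 702, 2 + 37) = Gamma(708, 39).
Posterior mean = 708/39 = 236/13; prior mean = 6/2 = 3. Difference = 236/13 − 3 = 197/13.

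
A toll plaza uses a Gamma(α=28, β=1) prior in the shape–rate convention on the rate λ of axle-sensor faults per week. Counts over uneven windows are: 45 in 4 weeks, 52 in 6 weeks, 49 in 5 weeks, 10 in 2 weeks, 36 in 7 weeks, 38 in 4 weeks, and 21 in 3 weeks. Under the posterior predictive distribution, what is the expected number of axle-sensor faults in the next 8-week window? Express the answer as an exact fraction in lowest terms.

279/4

Total count: 45 + 52 + 49 + 10 + 36 + 38 + 21 = 251.
Total exposure: 4 + 6 + 5 + 2 + 7 + 4 + 3 = 31 weeks.
Conjugate update: add total count to the shape and total exposure to the rate, giving Gamma(279, 32).
Predictive mean over an 8-week window = T·E[λ|data] = 8·279/32 = 279/4.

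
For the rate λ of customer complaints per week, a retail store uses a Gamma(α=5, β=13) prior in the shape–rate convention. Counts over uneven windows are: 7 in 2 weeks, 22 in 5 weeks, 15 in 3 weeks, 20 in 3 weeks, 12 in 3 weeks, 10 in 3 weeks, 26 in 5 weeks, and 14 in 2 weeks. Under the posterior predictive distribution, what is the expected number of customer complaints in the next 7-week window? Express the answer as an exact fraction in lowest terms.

917/39

Total count: 7 + 22 + 15 + 20 + 12 + 10 + 26 + 14 = 126.
Total exposure: 2 + 5 + 3 + 3 + 3 + 3 + 5 + 2 = 26 weeks.
By Gamma–Poisson conjugacy, the posterior is Gamma(α + Σx, β + Σt) = Gamma(5 + 126, 13 + 26) = Gamma(131, 39).
Predictive mean over a 7-week window = T·E[λ|data] = 7·131/39 = 917/39.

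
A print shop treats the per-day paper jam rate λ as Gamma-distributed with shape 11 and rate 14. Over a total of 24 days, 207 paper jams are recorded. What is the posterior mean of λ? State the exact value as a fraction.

109/19

Total count 207 over total exposure 24 days.
Gamma(α, β) with Poisson data over total exposure Σt gives posterior Gamma(α+Σx, β+Σt) = Gamma(218, 38).
Posterior mean = α'/β' = 218/38 = 109/19.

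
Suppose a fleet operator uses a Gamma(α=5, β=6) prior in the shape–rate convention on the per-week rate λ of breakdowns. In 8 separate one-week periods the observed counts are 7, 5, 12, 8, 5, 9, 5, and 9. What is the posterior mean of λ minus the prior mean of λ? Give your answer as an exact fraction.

80/21

Total count: 7 + 5 + 12 + 8 + 5 + 9 + 5 + 9 = 60.
Total exposure: 8 weeks.
Posterior: α' = 5 + 60 = 65, β' = 6 + 8 = 14.
Posterior mean = 65/14 = 65/14; prior mean = 5/6 = 5/6. Difference = 65/14 − 5/6 = 80/21.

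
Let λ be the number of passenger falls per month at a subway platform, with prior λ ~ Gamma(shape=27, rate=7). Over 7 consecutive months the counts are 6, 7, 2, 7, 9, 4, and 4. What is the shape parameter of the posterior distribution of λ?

66

Total count: 6 + 7 + 2 + 7 + 9 + 4 + 4 = 39.
Total exposure: 7 months.
The Gamma prior is conjugate for the Poisson rate, so λ | data ~ Gamma(27+39, 7+7) = Gamma(66, 14).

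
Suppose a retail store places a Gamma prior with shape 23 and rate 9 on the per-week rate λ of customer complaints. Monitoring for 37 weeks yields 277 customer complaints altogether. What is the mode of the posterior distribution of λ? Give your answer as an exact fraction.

Total count 277 over total exposure 37 weeks.
The Gamma prior is conjugate for the Poisson rate, so λ | data ~ Gamma(23+277, 9+37) = Gamma(300, 46).
Posterior mode = (α'−1)/β' = 299/46 = 13/2.

13/2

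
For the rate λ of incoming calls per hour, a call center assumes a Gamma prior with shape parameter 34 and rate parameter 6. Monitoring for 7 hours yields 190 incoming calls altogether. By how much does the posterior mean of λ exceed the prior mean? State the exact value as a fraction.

Total count 190 over total exposure 7 hours.
Conjugate update: add total count to the shape and total exposure to the rate, giving Gamma(224, 13).
Posterior mean = 224/13 = 224/13; prior mean = 34/6 = 17/3. Difference = 224/13 − 17/3 = 451/39.

451/39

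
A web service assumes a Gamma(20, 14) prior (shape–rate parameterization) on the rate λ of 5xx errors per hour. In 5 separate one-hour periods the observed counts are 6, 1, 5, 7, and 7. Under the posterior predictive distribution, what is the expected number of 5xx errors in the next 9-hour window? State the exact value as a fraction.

414/19

Total count: 6 + 1 + 5 + 7 + 7 = 26.
Total exposure: 5 hours.
By Gamma–Poisson conjugacy, the posterior is Gamma(α + Σx, β + Σt) = Gamma(20 + 26, 14 + 5) = Gamma(46, 19).
Predictive mean over a 9-hour window = T·E[λ|data] = 9·46/19 = 414/19.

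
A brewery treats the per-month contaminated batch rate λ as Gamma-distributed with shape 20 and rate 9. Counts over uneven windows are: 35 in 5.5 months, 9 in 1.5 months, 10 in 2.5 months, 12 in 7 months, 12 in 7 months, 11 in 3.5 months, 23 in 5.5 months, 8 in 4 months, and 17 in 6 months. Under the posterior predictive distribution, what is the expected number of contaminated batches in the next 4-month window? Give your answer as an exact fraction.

1256/103

Total count: 35 + 9 + 10 + 12 + 12 + 11 + 23 + 8 + 17 = 137.
Total exposure: 5.5 + 1.5 + 2.5 + 7 + 7 + 3.5 + 5.5 + 4 + 6 = 42.5 months.
Conjugate update: add total count to the shape and total exposure to the rate, giving Gamma(157, 103/2).
Predictive mean over a 4-month window = T·E[λ|data] = 4·157/(103/2) = 1256/103.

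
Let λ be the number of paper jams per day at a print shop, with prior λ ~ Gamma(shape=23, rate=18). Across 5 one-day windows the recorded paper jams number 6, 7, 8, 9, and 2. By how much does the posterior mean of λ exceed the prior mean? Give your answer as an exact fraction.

Total count: 6 + 7 + 8 + 9 + 2 = 32.
Total exposure: 5 days.
Conjugate update: add total count to the shape and total exposure to the rate, giving Gamma(55, 23).
Posterior mean = 55/23 = 55/23; prior mean = 23/18 = 23/18. Difference = 55/23 − 23/18 = 461/414.

461/414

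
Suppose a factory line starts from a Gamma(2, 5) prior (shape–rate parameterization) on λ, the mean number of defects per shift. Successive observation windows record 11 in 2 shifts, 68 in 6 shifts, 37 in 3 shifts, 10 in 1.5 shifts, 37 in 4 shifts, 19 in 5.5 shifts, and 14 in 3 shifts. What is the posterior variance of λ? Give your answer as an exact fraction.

Total count: 11 + 68 + 37 + 10 + 37 + 19 + 14 = 196.
Total exposure: 2 + 6 + 3 + 1.5 + 4 + 5.5 + 3 = 25 shifts.
By Gamma–Poisson conjugacy, the posterior is Gamma(α + Σx, β + Σt) = Gamma(2 + 196, 5 + 25) = Gamma(198, 30).
Posterior variance = α'/β'² = 198/900 = 11/50.

11/50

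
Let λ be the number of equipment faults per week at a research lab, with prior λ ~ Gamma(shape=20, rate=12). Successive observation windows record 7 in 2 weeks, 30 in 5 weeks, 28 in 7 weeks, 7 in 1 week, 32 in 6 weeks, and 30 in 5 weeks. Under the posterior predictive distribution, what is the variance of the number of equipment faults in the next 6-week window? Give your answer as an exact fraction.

10164/361

Total count: 7 + 30 + 28 + 7 + 32 + 30 = 134.
Total exposure: 2 + 5 + 7 + 1 + 6 + 5 = 26 weeks.
Gamma(α, β) with Poisson data over total exposure Σt gives posterior Gamma(α+Σx, β+Σt) = Gamma(154, 38).
The posterior predictive for a window of length T is Negative Binomial with variance T·α'·(β'+T)/β'² = 6·154·44/1444 = 10164/361.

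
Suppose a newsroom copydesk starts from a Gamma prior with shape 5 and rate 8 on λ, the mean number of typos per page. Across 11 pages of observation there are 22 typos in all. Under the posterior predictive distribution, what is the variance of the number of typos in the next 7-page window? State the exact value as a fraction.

4914/361

Total count 22 over total exposure 11 pages.
By Gamma–Poisson conjugacy, the posterior is Gamma(α + Σx, β + Σt) = Gamma(5 + 22, 8 + 11) = Gamma(27, 19).
The posterior predictive for a window of length T is Negative Binomial with variance T·α'·(β'+T)/β'² = 7·27·26/361 = 4914/361.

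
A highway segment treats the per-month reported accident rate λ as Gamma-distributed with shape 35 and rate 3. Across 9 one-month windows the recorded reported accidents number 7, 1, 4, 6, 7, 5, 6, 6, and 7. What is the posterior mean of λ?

Total count: 7 + 1 + 4 + 6 + 7 + 5 + 6 + 6 + 7 = 49.
Total exposure: 9 months.
Conjugate update: add total count to the shape and total exposure to the rate, giving Gamma(84, 12).
Posterior mean = α'/β' = 84/12 = 7.

7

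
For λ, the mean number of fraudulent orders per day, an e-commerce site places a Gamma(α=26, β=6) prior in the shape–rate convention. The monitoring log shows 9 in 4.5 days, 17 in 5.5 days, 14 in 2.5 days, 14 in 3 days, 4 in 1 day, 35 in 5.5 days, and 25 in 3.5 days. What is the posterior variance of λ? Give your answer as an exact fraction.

64/441

Total count: 9 + 17 + 14 + 14 + 4 + 35 + 25 = 118.
Total exposure: 4.5 + 5.5 + 2.5 + 3 + 1 + 5.5 + 3.5 = 25.5 days.
Conjugate update: add total count to the shape and total exposure to the rate, giving Gamma(144, 63/2).
Posterior variance = α'/β'² = 144/(3969/4) = 64/441.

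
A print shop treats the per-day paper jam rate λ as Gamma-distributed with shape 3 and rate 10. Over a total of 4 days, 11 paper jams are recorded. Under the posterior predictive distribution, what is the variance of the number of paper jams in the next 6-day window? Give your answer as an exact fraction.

Total count 11 over total exposure 4 days.
The Gamma prior is conjugate for the Poisson rate, so λ | data ~ Gamma(3+11, 10+4) = Gamma(14, 14).
The posterior predictive for a window of length T is Negative Binomial with variance T·α'·(β'+T)/β'² = 6·14·20/196 = 60/7.

60/7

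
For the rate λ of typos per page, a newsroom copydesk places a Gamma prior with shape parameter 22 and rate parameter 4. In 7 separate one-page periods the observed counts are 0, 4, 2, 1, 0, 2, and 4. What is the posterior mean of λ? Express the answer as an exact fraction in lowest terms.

Total count: 0 + 4 + 2 + 1 + 0 + 2 + 4 = 13.
Total exposure: 7 pages.
The Gamma prior is conjugate for the Poisson rate, so λ | data ~ Gamma(22+13, 4+7) = Gamma(35, 11).
Posterior mean = α'/β' = 35/11.

35/11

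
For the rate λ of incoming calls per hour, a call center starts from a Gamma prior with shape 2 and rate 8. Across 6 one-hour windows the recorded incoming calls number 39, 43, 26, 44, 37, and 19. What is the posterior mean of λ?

15

Total count: 39 + 43 + 26 + 44 + 37 + 19 = 208.
Total exposure: 6 hours.
The Gamma prior is conjugate for the Poisson rate, so λ | data ~ Gamma(2+208, 8+6) = Gamma(210, 14).
Posterior mean = α'/β' = 210/14 = 15.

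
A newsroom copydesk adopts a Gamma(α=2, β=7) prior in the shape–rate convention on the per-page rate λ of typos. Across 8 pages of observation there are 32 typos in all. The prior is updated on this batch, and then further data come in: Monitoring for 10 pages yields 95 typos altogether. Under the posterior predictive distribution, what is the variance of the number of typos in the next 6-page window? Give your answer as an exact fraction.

Total count 32 over total exposure 8 pages.
After the first batch: Gamma(2 + 32, 7 + 8) = Gamma(34, 15).
Total count 95 over total exposure 10 pages.
After the second batch: Gamma(34 + 95, 15 + 10) = Gamma(129, 25).
The posterior predictive for a window of length T is Negative Binomial with variance T·α'·(β'+T)/β'² = 6·129·31/625 = 23994/625.

23994/625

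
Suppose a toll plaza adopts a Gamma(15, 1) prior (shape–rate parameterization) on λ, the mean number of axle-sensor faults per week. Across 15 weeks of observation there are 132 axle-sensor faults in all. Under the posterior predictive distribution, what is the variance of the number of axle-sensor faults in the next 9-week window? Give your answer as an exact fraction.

Total count 132 over total exposure 15 weeks.
The Gamma prior is conjugate for the Poisson rate, so λ | data ~ Gamma(15+132, 1+15) = Gamma(147, 16).
The posterior predictive for a window of length T is Negative Binomial with variance T·α'·(β'+T)/β'² = 9·147·25/256 = 33075/256.

33075/256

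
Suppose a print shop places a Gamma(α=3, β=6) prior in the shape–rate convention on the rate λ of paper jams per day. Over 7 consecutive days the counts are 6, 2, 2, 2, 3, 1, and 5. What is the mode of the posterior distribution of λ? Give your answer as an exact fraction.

23/13

Total count: 6 + 2 + 2 + 2 + 3 + 1 + 5 = 21.
Total exposure: 7 days.
By Gamma–Poisson conjugacy, the posterior is Gamma(α + Σx, β + Σt) = Gamma(3 + 21, 6 + 7) = Gamma(24, 13).
Posterior mode = (α'−1)/β' = 23/13.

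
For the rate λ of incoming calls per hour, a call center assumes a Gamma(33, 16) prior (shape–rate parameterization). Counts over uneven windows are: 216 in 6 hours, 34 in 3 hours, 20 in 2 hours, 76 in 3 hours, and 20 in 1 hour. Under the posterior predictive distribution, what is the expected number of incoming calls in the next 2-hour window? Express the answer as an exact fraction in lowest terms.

798/31

Total count: 216 + 34 + 20 + 76 + 20 = 366.
Total exposure: 6 + 3 + 2 + 3 + 1 = 15 hours.
By Gamma–Poisson conjugacy, the posterior is Gamma(α + Σx, β + Σt) = Gamma(33 + 366, 16 + 15) = Gamma(399, 31).
Predictive mean over a 2-hour window = T·E[λ|data] = 2·399/31 = 798/31.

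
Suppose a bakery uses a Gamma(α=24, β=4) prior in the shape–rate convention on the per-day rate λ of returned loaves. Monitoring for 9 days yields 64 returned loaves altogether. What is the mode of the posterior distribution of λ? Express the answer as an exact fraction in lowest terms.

87/13

Total count 64 over total exposure 9 days.
Posterior: α' = 24 + 64 = 88, β' = 4 + 9 = 13.
Posterior mode = (α'−1)/β' = 87/13.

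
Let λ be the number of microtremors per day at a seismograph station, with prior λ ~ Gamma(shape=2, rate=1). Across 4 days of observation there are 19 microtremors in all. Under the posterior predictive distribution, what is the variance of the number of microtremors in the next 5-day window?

Total count 19 over total exposure 4 days.
By Gamma–Poisson conjugacy, the posterior is Gamma(α + Σx, β + Σt) = Gamma(2 + 19, 1 + 4) = Gamma(21, 5).
The posterior predictive for a window of length T is Negative Binomial with variance T·α'·(β'+T)/β'² = 5·21·10/25 = 42.

42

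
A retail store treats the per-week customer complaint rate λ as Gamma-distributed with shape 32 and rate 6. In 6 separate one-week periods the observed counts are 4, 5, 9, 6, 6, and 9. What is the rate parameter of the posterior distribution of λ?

Total count: 4 + 5 + 9 + 6 + 6 + 9 = 39.
Total exposure: 6 weeks.
The Gamma prior is conjugate for the Poisson rate, so λ | data ~ Gamma(32+39, 6+6) = Gamma(71, 12).

12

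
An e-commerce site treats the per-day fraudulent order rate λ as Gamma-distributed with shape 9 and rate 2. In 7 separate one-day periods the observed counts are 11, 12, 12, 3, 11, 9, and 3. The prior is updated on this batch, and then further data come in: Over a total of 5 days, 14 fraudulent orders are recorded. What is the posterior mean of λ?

Total count: 11 + 12 + 12 + 3 + 11 + 9 + 3 = 61.
Total exposure: 7 days.
After the first batch: Gamma(9 + 61, 2 + 7) = Gamma(70, 9).
Total count 14 over total exposure 5 days.
After the second batch: Gamma(70 + 14, 9 + 5) = Gamma(84, 14).
Posterior mean = α'/β' = 84/14 = 6.

6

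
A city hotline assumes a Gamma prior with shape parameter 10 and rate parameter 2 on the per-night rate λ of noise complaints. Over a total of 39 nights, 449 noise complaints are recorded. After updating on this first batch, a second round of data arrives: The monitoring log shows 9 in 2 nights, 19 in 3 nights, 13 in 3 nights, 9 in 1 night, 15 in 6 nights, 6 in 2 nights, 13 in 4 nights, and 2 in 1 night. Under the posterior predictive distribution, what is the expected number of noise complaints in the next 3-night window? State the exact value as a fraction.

Total count 449 over total exposure 39 nights.
After the first batch: Gamma(10 + 449, 2 + 39) = Gamma(459, 41).
Total count: 9 + 19 + 13 + 9 + 15 + 6 + 13 + 2 = 86.
Total exposure: 2 + 3 + 3 + 1 + 6 + 2 + 4 + 1 = 22 nights.
After the second batch: Gamma(459 + 86, 41 + 22) = Gamma(545, 63).
Predictive mean over a 3-night window = T·E[λ|data] = 3·545/63 = 545/21.

545/21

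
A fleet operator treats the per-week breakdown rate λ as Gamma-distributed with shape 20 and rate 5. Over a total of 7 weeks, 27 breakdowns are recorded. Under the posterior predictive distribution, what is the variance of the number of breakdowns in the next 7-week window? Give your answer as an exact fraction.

Total count 27 over total exposure 7 weeks.
By Gamma–Poisson conjugacy, the posterior is Gamma(α + Σx, β + Σt) = Gamma(20 + 27, 5 + 7) = Gamma(47, 12).
The posterior predictive for a window of length T is Negative Binomial with variance T·α'·(β'+T)/β'² = 7·47·19/144 = 6251/144.

6251/144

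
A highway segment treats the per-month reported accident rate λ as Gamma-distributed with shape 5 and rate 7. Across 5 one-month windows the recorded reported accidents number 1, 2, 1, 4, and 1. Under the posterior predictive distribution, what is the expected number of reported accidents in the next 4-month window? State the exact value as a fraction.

14/3

Total count: 1 + 2 + 1 + 4 + 1 = 9.
Total exposure: 5 months.
Posterior: α' = 5 + 9 = 14, β' = 7 + 5 = 12.
Predictive mean over a 4-month window = T·E[λ|data] = 4·14/12 = 14/3.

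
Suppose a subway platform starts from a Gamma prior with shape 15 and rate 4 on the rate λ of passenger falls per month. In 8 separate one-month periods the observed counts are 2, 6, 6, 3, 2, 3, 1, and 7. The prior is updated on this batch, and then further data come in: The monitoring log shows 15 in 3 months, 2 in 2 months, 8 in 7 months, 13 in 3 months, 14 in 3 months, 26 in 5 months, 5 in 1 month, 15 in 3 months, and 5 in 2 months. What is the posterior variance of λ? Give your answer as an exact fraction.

Total count: 2 + 6 + 6 + 3 + 2 + 3 + 1 + 7 = 30.
Total exposure: 8 months.
After the first batch: Gamma(15 + 30, 4 + 8) = Gamma(45, 12).
Total count: 15 + 2 + 8 + 13 + 14 + 26 + 5 + 15 + 5 = 103.
Total exposure: 3 + 2 + 7 + 3 + 3 + 5 + 1 + 3 + 2 = 29 months.
After the second batch: Gamma(45 + 103, 12 + 29) = Gamma(148, 41).
Posterior variance = α'/β'² = 148/1681.

148/1681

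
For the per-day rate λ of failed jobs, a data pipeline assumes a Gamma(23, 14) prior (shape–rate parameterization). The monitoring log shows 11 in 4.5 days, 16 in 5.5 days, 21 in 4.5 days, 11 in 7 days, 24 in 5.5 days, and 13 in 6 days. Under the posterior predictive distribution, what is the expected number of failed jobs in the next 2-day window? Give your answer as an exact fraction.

238/47

Total count: 11 + 16 + 21 + 11 + 24 + 13 = 96.
Total exposure: 4.5 + 5.5 + 4.5 + 7 + 5.5 + 6 = 33 days.
Posterior: α' = 23 + 96 = 119, β' = 14 + 33 = 47.
Predictive mean over a 2-day window = T·E[λ|data] = 2·119/47 = 238/47.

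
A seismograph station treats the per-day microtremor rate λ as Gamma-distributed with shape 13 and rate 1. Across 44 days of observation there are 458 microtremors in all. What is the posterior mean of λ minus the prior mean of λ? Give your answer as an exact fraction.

Total count 458 over total exposure 44 days.
Posterior: α' = 13 + 458 = 471, β' = 1 + 44 = 45.
Posterior mean = 471/45 = 157/15; prior mean = 13/1 = 13. Difference = 157/15 − 13 = -38/15.

-38/15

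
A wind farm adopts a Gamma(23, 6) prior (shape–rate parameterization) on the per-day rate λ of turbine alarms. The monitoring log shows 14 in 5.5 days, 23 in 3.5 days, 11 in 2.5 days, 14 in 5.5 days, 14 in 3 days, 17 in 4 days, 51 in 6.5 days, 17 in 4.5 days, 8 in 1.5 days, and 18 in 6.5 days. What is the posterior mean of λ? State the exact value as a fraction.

Total count: 14 + 23 + 11 + 14 + 14 + 17 + 51 + 17 + 8 + 18 = 187.
Total exposure: 5.5 + 3.5 + 2.5 + 5.5 + 3 + 4 + 6.5 + 4.5 + 1.5 + 6.5 = 43 days.
Posterior: α' = 23 + 187 = 210, β' = 6 + 43 = 49.
Posterior mean = α'/β' = 210/49 = 30/7.

30/7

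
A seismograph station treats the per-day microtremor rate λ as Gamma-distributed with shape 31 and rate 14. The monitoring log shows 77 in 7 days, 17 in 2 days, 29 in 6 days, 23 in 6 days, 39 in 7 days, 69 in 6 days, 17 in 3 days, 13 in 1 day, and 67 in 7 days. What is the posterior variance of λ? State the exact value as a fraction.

Total count: 77 + 17 + 29 + 23 + 39 + 69 + 17 + 13 + 67 = 351.
Total exposure: 7 + 2 + 6 + 6 + 7 + 6 + 3 + 1 + 7 = 45 days.
The Gamma prior is conjugate for the Poisson rate, so λ | data ~ Gamma(31+351, 14+45) = Gamma(382, 59).
Posterior variance = α'/β'² = 382/3481.

382/3481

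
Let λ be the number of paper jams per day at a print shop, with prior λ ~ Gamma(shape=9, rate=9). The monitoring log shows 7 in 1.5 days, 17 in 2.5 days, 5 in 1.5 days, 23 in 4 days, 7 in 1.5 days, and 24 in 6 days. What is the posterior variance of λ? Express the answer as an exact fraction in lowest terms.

23/169

Total count: 7 + 17 + 5 + 23 + 7 + 24 = 83.
Total exposure: 1.5 + 2.5 + 1.5 + 4 + 1.5 + 6 = 17 days.
Conjugate update: add total count to the shape and total exposure to the rate, giving Gamma(92, 26).
Posterior variance = α'/β'² = 92/676 = 23/169.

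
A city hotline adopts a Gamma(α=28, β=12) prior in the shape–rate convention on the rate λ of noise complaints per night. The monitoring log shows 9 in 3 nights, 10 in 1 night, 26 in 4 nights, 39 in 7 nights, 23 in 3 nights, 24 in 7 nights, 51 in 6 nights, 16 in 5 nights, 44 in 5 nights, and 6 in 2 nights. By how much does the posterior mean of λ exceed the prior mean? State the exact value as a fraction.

443/165

Total count: 9 + 10 + 26 + 39 + 23 + 24 + 51 + 16 + 44 + 6 = 248.
Total exposure: 3 + 1 + 4 + 7 + 3 + 7 + 6 + 5 + 5 + 2 = 43 nights.
Posterior: α' = 28 + 248 = 276, β' = 12 + 43 = 55.
Posterior mean = 276/55 = 276/55; prior mean = 28/12 = 7/3. Difference = 276/55 − 7/3 = 443/165.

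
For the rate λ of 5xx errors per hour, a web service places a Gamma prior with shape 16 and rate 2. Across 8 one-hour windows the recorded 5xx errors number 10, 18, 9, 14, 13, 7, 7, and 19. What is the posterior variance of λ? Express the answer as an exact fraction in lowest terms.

113/100

Total count: 10 + 18 + 9 + 14 + 13 + 7 + 7 + 19 = 97.
Total exposure: 8 hours.
Gamma(α, β) with Poisson data over total exposure Σt gives posterior Gamma(α+Σx, β+Σt) = Gamma(113, 10).
Posterior variance = α'/β'² = 113/100.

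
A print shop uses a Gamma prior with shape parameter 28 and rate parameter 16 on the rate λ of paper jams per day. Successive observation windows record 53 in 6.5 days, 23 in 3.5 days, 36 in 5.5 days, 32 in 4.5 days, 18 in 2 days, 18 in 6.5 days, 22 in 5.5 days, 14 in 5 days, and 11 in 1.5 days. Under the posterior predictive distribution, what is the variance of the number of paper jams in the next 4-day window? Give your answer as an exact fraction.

Total count: 53 + 23 + 36 + 32 + 18 + 18 + 22 + 14 + 11 = 227.
Total exposure: 6.5 + 3.5 + 5.5 + 4.5 + 2 + 6.5 + 5.5 + 5 + 1.5 = 40.5 days.
Conjugate update: add total count to the shape and total exposure to the rate, giving Gamma(255, 113/2).
The posterior predictive for a window of length T is Negative Binomial with variance T·α'·(β'+T)/β'² = 4·255·(121/2)/(12769/4) = 246840/12769.

246840/12769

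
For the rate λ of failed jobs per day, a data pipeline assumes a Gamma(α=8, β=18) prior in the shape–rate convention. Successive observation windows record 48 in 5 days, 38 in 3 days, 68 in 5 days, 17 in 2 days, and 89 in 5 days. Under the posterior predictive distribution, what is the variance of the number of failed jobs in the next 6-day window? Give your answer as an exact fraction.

17688/361

Total count: 48 + 38 + 68 + 17 + 89 = 260.
Total exposure: 5 + 3 + 5 + 2 + 5 = 20 days.
Posterior: α' = 8 + 260 = 268, β' = 18 + 20 = 38.
The posterior predictive for a window of length T is Negative Binomial with variance T·α'·(β'+T)/β'² = 6·268·44/1444 = 17688/361.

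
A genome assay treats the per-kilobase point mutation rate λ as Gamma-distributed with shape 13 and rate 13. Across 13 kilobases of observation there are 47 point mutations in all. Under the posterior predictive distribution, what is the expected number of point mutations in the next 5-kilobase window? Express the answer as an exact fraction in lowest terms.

Total count 47 over total exposure 13 kilobases.
Conjugate update: add total count to the shape and total exposure to the rate, giving Gamma(60, 26).
Predictive mean over a 5-kilobase window = T·E[λ|data] = 5·60/26 = 150/13.

150/13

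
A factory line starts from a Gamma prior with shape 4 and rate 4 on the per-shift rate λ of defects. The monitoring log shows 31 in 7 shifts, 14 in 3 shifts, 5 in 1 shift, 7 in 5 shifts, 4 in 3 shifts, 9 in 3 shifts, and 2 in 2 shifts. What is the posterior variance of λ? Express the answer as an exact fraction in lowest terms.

19/196

Total count: 31 + 14 + 5 + 7 + 4 + 9 + 2 = 72.
Total exposure: 7 + 3 + 1 + 5 + 3 + 3 + 2 = 24 shifts.
By Gamma–Poisson conjugacy, the posterior is Gamma(α + Σx, β + Σt) = Gamma(4 + 72, 4 + 24) = Gamma(76, 28).
Posterior variance = α'/β'² = 76/784 = 19/196.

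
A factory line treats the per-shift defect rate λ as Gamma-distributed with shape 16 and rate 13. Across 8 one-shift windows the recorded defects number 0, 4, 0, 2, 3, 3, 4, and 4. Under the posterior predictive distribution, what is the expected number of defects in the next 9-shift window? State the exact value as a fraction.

Total count: 0 + 4 + 0 + 2 + 3 + 3 + 4 + 4 = 20.
Total exposure: 8 shifts.
Conjugate update: add total count to the shape and total exposure to the rate, giving Gamma(36, 21).
Predictive mean over a 9-shift window = T·E[λ|data] = 9·36/21 = 108/7.

108/7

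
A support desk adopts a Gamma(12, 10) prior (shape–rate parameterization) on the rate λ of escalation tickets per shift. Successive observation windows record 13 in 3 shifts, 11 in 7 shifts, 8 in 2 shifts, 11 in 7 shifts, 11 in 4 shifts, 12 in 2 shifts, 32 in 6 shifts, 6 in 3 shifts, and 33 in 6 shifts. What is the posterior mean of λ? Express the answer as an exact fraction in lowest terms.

Total count: 13 + 11 + 8 + 11 + 11 + 12 + 32 + 6 + 33 = 137.
Total exposure: 3 + 7 + 2 + 7 + 4 + 2 + 6 + 3 + 6 = 40 shifts.
The Gamma prior is conjugate for the Poisson rate, so λ | data ~ Gamma(12+137, 10+40) = Gamma(149, 50).
Posterior mean = α'/β' = 149/50.

149/50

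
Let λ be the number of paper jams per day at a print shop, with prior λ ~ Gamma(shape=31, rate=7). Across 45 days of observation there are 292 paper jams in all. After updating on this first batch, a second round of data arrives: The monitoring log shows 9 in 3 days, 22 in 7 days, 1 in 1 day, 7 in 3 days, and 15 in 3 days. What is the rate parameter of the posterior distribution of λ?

Total count 292 over total exposure 45 days.
After the first batch: Gamma(31 + 292, 7 + 45) = Gamma(323, 52).
Total count: 9 + 22 + 1 + 7 + 15 = 54.
Total exposure: 3 + 7 + 1 + 3 + 3 = 17 days.
After the second batch: Gamma(323 + 54, 52 + 17) = Gamma(377, 69).

69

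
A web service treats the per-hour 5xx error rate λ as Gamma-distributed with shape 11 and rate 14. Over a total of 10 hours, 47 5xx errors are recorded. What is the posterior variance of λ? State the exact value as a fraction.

Total count 47 over total exposure 10 hours.
Gamma(α, β) with Poisson data over total exposure Σt gives posterior Gamma(α+Σx, β+Σt) = Gamma(58, 24).
Posterior variance = α'/β'² = 58/576 = 29/288.

29/288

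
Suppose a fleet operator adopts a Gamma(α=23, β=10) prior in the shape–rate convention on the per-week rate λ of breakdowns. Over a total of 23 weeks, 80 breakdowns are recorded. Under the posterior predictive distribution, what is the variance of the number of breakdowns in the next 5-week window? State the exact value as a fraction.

Total count 80 over total exposure 23 weeks.
The Gamma prior is conjugate for the Poisson rate, so λ | data ~ Gamma(23+80, 10+23) = Gamma(103, 33).
The posterior predictive for a window of length T is Negative Binomial with variance T·α'·(β'+T)/β'² = 5·103·38/1089 = 19570/1089.

19570/1089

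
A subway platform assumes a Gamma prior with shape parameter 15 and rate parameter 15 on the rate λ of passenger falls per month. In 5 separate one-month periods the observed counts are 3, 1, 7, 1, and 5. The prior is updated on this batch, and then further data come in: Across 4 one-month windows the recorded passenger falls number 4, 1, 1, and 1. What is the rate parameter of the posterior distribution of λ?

24

Total count: 3 + 1 + 7 + 1 + 5 = 17.
Total exposure: 5 months.
After the first batch: Gamma(15 + 17, 15 + 5) = Gamma(32, 20).
Total count: 4 + 1 + 1 + 1 = 7.
Total exposure: 4 months.
After the second batch: Gamma(32 + 7, 20 + 4) = Gamma(39, 24).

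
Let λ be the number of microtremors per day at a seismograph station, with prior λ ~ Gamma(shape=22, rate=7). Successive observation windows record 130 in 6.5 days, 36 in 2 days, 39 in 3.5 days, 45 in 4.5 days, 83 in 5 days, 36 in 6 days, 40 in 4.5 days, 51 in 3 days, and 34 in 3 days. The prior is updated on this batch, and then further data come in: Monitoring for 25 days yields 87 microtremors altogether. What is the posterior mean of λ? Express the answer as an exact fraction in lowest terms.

603/70

Total count: 130 + 36 + 39 + 45 + 83 + 36 + 40 + 51 + 34 = 494.
Total exposure: 6.5 + 2 + 3.5 + 4.5 + 5 + 6 + 4.5 + 3 + 3 = 38 days.
After the first batch: Gamma(22 + 494, 7 + 38) = Gamma(516, 45).
Total count 87 over total exposure 25 days.
After the second batch: Gamma(516 + 87, 45 + 25) = Gamma(603, 70).
Posterior mean = α'/β' = 603/70.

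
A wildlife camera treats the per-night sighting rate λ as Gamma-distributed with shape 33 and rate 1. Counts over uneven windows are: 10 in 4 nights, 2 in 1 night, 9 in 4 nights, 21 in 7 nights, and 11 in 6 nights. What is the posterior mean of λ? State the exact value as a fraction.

86/23

Total count: 10 + 2 + 9 + 21 + 11 = 53.
Total exposure: 4 + 1 + 4 + 7 + 6 = 22 nights.
Posterior: α' = 33 + 53 = 86, β' = 1 + 22 = 23.
Posterior mean = α'/β' = 86/23.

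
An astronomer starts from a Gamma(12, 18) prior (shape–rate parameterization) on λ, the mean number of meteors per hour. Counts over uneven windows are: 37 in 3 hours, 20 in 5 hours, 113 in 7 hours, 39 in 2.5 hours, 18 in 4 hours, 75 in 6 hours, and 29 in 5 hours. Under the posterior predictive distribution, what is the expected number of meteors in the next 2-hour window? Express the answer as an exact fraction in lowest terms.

Total count: 37 + 20 + 113 + 39 + 18 + 75 + 29 = 331.
Total exposure: 3 + 5 + 7 + 2.5 + 4 + 6 + 5 = 32.5 hours.
Gamma(α, β) with Poisson data over total exposure Σt gives posterior Gamma(α+Σx, β+Σt) = Gamma(343, 101/2).
Predictive mean over a 2-hour window = T·E[λ|data] = 2·343/(101/2) = 1372/101.

1372/101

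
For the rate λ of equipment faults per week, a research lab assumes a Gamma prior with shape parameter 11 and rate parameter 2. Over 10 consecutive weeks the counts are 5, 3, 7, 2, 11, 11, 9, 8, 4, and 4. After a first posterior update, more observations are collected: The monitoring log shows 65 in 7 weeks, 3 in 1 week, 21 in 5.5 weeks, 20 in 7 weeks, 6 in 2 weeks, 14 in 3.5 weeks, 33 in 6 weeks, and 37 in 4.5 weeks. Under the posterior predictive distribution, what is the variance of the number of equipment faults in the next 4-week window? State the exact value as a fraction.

Total count: 5 + 3 + 7 + 2 + 11 + 11 + 9 + 8 + 4 + 4 = 64.
Total exposure: 10 weeks.
After the first batch: Gamma(11 + 64, 2 + 10) = Gamma(75, 12).
Total count: 65 + 3 + 21 + 20 + 6 + 14 + 33 + 37 = 199.
Total exposure: 7 + 1 + 5.5 + 7 + 2 + 3.5 + 6 + 4.5 = 36.5 weeks.
After the second batch: Gamma(75 + 199, 12 + 36.5) = Gamma(274, 97/2).
The posterior predictive for a window of length T is Negative Binomial with variance T·α'·(β'+T)/β'² = 4·274·(105/2)/(9409/4) = 230160/9409.

230160/9409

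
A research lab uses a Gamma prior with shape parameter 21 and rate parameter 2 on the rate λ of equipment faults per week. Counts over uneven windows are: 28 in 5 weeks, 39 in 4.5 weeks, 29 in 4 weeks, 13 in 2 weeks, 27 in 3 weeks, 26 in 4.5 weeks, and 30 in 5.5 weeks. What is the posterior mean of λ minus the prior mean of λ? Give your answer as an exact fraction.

-429/122

Total count: 28 + 39 + 29 + 13 + 27 + 26 + 30 = 192.
Total exposure: 5 + 4.5 + 4 + 2 + 3 + 4.5 + 5.5 = 28.5 weeks.
Conjugate update: add total count to the shape and total exposure to the rate, giving Gamma(213, 61/2).
Posterior mean = 213/(61/2) = 426/61; prior mean = 21/2 = 21/2. Difference = 426/61 − 21/2 = -429/122.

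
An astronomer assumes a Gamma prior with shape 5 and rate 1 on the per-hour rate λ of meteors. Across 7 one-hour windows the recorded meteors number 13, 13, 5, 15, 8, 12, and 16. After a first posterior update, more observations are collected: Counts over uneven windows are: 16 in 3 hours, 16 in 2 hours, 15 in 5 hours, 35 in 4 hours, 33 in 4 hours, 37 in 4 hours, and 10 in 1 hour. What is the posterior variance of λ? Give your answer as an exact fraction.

Total count: 13 + 13 + 5 + 15 + 8 + 12 + 16 = 82.
Total exposure: 7 hours.
After the first batch: Gamma(5 + 82, 1 + 7) = Gamma(87, 8).
Total count: 16 + 16 + 15 + 35 + 33 + 37 + 10 = 162.
Total exposure: 3 + 2 + 5 + 4 + 4 + 4 + 1 = 23 hours.
After the second batch: Gamma(87 + 162, 8 + 23) = Gamma(249, 31).
Posterior variance = α'/β'² = 249/961.

249/961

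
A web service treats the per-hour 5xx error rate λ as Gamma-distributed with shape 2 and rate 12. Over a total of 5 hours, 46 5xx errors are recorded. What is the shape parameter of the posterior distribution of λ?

48

Total count 46 over total exposure 5 hours.
Posterior: α' = 2 + 46 = 48, β' = 12 + 5 = 17.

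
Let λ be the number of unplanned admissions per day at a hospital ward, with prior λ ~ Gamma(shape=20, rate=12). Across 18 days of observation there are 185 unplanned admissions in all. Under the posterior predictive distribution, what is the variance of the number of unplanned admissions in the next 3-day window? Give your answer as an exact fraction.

451/20

Total count 185 over total exposure 18 days.
The Gamma prior is conjugate for the Poisson rate, so λ | data ~ Gamma(20+185, 12+18) = Gamma(205, 30).
The posterior predictive for a window of length T is Negative Binomial with variance T·α'·(β'+T)/β'² = 3·205·33/900 = 451/20.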